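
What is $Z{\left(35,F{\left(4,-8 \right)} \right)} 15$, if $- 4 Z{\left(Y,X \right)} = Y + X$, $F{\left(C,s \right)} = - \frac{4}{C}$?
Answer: $- \frac{255}{2} \approx -127.5$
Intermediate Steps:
$Z{\left(Y,X \right)} = - \frac{X}{4} - \frac{Y}{4}$ ($Z{\left(Y,X \right)} = - \frac{Y + X}{4} = - \frac{X + Y}{4} = - \frac{X}{4} - \frac{Y}{4}$)
$Z{\left(35,F{\left(4,-8 \right)} \right)} 15 = \left(- \frac{\left(-4\right) \frac{1}{4}}{4} - \frac{35}{4}\right) 15 = \left(\left(- \frac{1}{4}\right) \left(-1\right) - \frac{35}{4}\right) 15 = \left(\frac{1}{4} - \frac{35}{4}\right) 15 = \left(- \frac{17}{2}\right) 15 = - \frac{255}{2}$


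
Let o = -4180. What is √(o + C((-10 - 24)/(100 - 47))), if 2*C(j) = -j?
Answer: I*√11740719/53 ≈ 64.65*I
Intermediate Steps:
C(j) = -j/2 (C(j) = (-j)/2 = -j/2)
√(o + C((-10 - 24)/(100 - 47))) = √(-4180 - (-10 - 24)/(2*(100 - 47))) = √(-4180 - (-17)/53) = √(-4180 - ½*(-34/53)) = √(-4180 + 17/53) = √(-221523/53) = I*√11740719/53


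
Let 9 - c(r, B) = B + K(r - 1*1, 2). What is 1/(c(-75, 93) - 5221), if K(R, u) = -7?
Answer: -1/5298 ≈ -0.00018875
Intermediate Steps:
c(r, B) = 16 - B (c(r, B) = 9 - (B - 7) = 9 - (-7 + B) = 9 + (7 - B) = 16 - B)
1/(c(-75, 93) - 5221) = 1/((16 - 1*93) - 5221) = 1/((16 - 93) - 5221) = 1/(-77 - 5221) = 1/(-5298) = -1/5298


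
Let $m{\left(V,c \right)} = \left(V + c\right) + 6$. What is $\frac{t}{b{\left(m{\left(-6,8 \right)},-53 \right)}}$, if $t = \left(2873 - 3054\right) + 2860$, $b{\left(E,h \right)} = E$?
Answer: $\frac{2679}{8} \approx 334.88$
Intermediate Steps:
$m{\left(V,c \right)} = 6 + V + c$
$t = 2679$ ($t = -181 + 2860 = 2679$)
$\frac{t}{b{\left(m{\left(-6,8 \right)},-53 \right)}} = \frac{2679}{6 - 6 + 8} = \frac{2679}{8}$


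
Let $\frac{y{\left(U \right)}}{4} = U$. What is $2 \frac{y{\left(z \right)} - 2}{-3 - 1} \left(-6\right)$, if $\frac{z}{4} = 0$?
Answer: $-6$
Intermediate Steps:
$z = 0$ ($z = 4 \cdot 0 = 0$)
$y{\left(U \right)} = 4 U$
$2 \frac{y{\left(z \right)} - 2}{-3 - 1} \left(-6\right) = 2 \frac{4 \cdot 0 - 2}{-3 - 1} \left(-6\right) = 2 \frac{0 - 2}{-4} \left(-6\right) = 2 \left(\left(-2\right) \left(- \frac{1}{4}\right)\right) \left(-6\right) = 2 \cdot \frac{1}{2} \left(-6\right) = 1 \left(-6\right) = -6$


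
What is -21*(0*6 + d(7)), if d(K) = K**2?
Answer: -1029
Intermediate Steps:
-21*(0*6 + d(7)) = -21*(0*6 + 7**2) = -21*(0 + 49) = -21*49 = -1029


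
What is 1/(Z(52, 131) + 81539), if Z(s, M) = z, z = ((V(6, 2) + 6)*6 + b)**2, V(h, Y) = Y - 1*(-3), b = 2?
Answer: 1/86163 ≈ 1.1606e-5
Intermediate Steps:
V(h, Y) = 3 + Y (V(h, Y) = Y + 3 = 3 + Y)
z = 4624 (z = (((3 + 2) + 6)*6 + 2)**2 = ((5 + 6)*6 + 2)**2 = (11*6 + 2)**2 = (66 + 2)**2 = 68**2 = 4624)
Z(s, M) = 4624
1/(Z(52, 131) + 81539) = 1/(4624 + 81539) = 1/86163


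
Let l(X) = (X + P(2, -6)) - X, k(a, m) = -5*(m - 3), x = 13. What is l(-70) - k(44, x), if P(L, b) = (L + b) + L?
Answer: 48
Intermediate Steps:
P(L, b) = b + 2*L
k(a, m) = 15 - 5*m (k(a, m) = -5*(-3 + m) = 15 - 5*m)
l(X) = -2 (l(X) = (X + (-6 + 2*2)) - X = (X + (-6 + 4)) - X = (X - 2) - X = (-2 + X) - X = -2)
l(-70) - k(44, x) = -2 - (15 - 5*13) = -2 - (15 - 65) = -2 - 1*(-50) = -2 + 50 = 48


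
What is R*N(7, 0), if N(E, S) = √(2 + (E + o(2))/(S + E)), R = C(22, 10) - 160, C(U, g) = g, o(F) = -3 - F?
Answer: -600*√7/7 ≈ -226.78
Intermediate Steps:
R = -150 (R = 10 - 160 = -150)
N(E, S) = √(2 + (-5 + E)/(E + S)) (N(E, S) = √(2 + (E + (-3 - 1*2))/(S + E)) = √(2 + (E + (-3 - 2))/(E + S)) = √(2 + (E - 5)/(E + S)) = √(2 + (-5 + E)/(E + S)))
R*N(7, 0) = -150*√(-5 + 2*0 + 3*7)/√(7 + 0) = -150*√7*√(-5 + 0 + 21)/7 = -150*4*√7/7 = -600*√7/7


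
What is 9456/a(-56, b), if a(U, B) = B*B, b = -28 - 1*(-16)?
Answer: 197/3 ≈ 65.667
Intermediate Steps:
b = -12 (b = -28 + 16 = -12)
a(U, B) = B²
9456/a(-56, b) = 9456/((-12)²) = 9456/144 = 9456*(1/144) = 197/3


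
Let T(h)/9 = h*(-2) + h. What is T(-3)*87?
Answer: 2349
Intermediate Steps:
T(h) = -9*h (T(h) = 9*(h*(-2) + h) = 9*(-2*h + h) = 9*(-h) = -9*h)
T(-3)*87 = -9*(-3)*87 = 27*87 = 2349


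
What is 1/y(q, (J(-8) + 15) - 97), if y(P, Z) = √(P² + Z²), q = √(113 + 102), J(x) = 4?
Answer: √6299/6299 ≈ 0.012600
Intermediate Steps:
q = √215 ≈ 14.663
1/y(q, (J(-8) + 15) - 97) = 1/(√((√215)² + ((4 + 15) - 97)²)) = 1/(√(215 + (19 - 97)²)) = 1/(√(215 + (-78)²)) = 1/(√(215 + 6084)) = 1/(√6299) = √6299/6299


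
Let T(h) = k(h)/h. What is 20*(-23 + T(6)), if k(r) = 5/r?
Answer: -4115/9 ≈ -457.22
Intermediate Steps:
T(h) = 5/h² (T(h) = (5/h)/h = 5/h²)
20*(-23 + T(6)) = 20*(-23 + 5/6²) = 20*(-23 + 5*(1/36)) = 20*(-23 + 5/36) = 20*(-823/36) = -4115/9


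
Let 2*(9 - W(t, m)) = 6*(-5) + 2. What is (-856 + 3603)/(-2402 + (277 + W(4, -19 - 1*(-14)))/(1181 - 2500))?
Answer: -3623293/3168538 ≈ -1.1435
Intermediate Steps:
W(t, m) = 23 (W(t, m) = 9 - (6*(-5) + 2)/2 = 9 - (-30 + 2)/2 = 9 - 1/2*(-28) = 9 + 14 = 23)
(-856 + 3603)/(-2402 + (277 + W(4, -19 - 1*(-14)))/(1181 - 2500)) = (-856 + 3603)/(-2402 + (277 + 23)/(1181 - 2500)) = 2747/(-2402 + 300/(-1319)) = 2747/(-2402 + 300*(-1/1319)) = 2747/(-2402 - 300/1319) = 2747/(-3168538/1319) = 2747*(-1319/3168538) = -3623293/3168538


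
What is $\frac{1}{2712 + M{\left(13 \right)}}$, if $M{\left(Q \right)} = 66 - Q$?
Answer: $\frac{1}{2765} \approx 0.00036166$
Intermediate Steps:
$\frac{1}{2712 + M{\left(13 \right)}} = \frac{1}{2712 + \left(66 - 13\right)} = \frac{1}{2712 + 53} = \frac{1}{2765}$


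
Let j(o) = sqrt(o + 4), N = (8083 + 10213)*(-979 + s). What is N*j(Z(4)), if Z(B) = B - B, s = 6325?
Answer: 195620832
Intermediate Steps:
Z(B) = 0
N = 97810416 (N = (8083 + 10213)*(-979 + 6325) = 18296*5346 = 97810416)
j(o) = sqrt(4 + o)
N*j(Z(4)) = 97810416*sqrt(4 + 0) = 97810416*sqrt(4) = 97810416*2 = 195620832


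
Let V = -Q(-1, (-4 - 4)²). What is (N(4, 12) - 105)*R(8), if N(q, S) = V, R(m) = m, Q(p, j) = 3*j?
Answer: -2376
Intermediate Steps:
V = -192 (V = -3*(-4 - 4)² = -3*(-8)² = -3*64 = -1*192 = -192)
N(q, S) = -192
(N(4, 12) - 105)*R(8) = (-192 - 105)*8 = -297*8 = -2376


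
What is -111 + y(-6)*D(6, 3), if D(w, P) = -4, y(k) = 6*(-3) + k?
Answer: -15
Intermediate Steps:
y(k) = -18 + k
-111 + y(-6)*D(6, 3) = -111 + (-18 - 6)*(-4) = -111 - 24*(-4) = -111 + 96 = -15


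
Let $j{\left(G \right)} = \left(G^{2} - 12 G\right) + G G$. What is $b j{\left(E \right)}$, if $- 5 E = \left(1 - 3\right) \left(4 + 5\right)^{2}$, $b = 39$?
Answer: $\frac{1667952}{25} \approx 66718.0$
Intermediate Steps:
$E = \frac{162}{5}$ ($E = - \frac{\left(1 - 3\right) \left(4 + 5\right)^{2}}{5} = - \frac{\left(-2\right) 9^{2}}{5} = - \frac{\left(-2\right) 81}{5} = \left(- \frac{1}{5}\right) \left(-162\right) = \frac{162}{5} \approx 32.4$)
$j{\left(G \right)} = - 12 G + 2 G^{2}$ ($j{\left(G \right)} = \left(G^{2} - 12 G\right) + G^{2} = - 12 G + 2 G^{2}$)
$b j{\left(E \right)} = 39 \cdot 2 \cdot \frac{162}{5} \left(-6 + \frac{162}{5}\right) = 39 \cdot 2 \cdot \frac{162}{5} \cdot \frac{132}{5} = 39 \cdot \frac{42768}{25} = \frac{1667952}{25}$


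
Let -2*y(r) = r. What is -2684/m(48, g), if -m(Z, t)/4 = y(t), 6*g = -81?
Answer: 2684/27 ≈ 99.407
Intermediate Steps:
g = -27/2 (g = (1/6)*(-81) = -27/2 ≈ -13.500)
y(r) = -r/2
m(Z, t) = 2*t (m(Z, t) = -(-2)*t = 2*t)
-2684/m(48, g) = -2684/(2*(-27/2)) = -2684/(-27) = -2684*(-1/27) = 2684/27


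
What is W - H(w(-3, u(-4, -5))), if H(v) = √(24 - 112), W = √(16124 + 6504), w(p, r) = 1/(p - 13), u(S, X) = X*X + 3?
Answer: 2*√5657 - 2*I*√22 ≈ 150.43 - 9.3808*I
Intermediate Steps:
u(S, X) = 3 + X² (u(S, X) = X² + 3 = 3 + X²)
w(p, r) = 1/(-13 + p)
W = 2*√5657 (W = √22628 = 2*√5657 ≈ 150.43)
H(v) = 2*I*√22 (H(v) = √(-88) = 2*I*√22)
W - H(w(-3, u(-4, -5))) = 2*√5657 - 2*I*√22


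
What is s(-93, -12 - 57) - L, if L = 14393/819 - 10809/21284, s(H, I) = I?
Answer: -1500268165/17431596 ≈ -86.066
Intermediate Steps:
L = 297488041/17431596 (L = 14393*(1/819) - 10809*1/21284 = 14393/819 - 10809/21284 = 297488041/17431596 ≈ 17.066)
s(-93, -12 - 57) - L = (-12 - 57) - 1*297488041/17431596 = -69 - 297488041/17431596 = -1500268165/17431596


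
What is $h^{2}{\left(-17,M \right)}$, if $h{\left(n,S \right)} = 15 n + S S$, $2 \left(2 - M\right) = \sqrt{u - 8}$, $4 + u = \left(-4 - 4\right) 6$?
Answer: $70516 + 2128 i \sqrt{15} \approx 70516.0 + 8241.7 i$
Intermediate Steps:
$u = -52$ ($u = -4 + \left(-4 - 4\right) 6 = -4 - 48 = -52$)
$M = 2 - i \sqrt{15}$ ($M = 2 - \frac{\sqrt{-52 - 8}}{2} = 2 - \frac{\sqrt{-60}}{2} = 2 - \frac{2 i \sqrt{15}}{2} = 2 - i \sqrt{15} \approx 2.0 - 3.873 i$)
$h{\left(n,S \right)} = S^{2} + 15 n$ ($h{\left(n,S \right)} = 15 n + S^{2} = S^{2} + 15 n$)
$h^{2}{\left(-17,M \right)} = \left(\left(2 - i \sqrt{15}\right)^{2} + 15 \left(-17\right)\right)^{2} = \left(\left(2 - i \sqrt{15}\right)^{2} - 255\right)^{2} = \left(-255 + \left(2 - i \sqrt{15}\right)^{2}\right)^{2}$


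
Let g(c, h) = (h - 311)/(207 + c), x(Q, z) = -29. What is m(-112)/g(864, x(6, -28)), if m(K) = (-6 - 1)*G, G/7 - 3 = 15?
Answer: 27783/10 ≈ 2778.3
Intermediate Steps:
G = 126 (G = 21 + 7*15 = 21 + 105 = 126)
m(K) = -882 (m(K) = (-6 - 1)*126 = -7*126 = -882)
g(c, h) = (-311 + h)/(207 + c)
m(-112)/g(864, x(6, -28)) = -882*(207 + 864)/(-311 - 29) = -882/(-340/1071) = -882/((1/1071)*(-340)) = -882/(-20/63) = -882*(-63/20) = 27783/10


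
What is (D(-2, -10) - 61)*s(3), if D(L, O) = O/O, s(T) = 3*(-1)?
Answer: 180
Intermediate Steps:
s(T) = -3
D(L, O) = 1
(D(-2, -10) - 61)*s(3) = (1 - 61)*(-3) = -60*(-3) = 180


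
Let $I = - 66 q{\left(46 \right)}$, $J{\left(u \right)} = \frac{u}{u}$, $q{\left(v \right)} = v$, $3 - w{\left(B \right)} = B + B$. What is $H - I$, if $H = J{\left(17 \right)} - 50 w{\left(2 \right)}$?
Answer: $3087$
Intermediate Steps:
$w{\left(B \right)} = 3 - 2 B$ ($w{\left(B \right)} = 3 - \left(B + B\right) = 3 - 2 B$)
$J{\left(u \right)} = 1$
$H = 51$ ($H = 1 - 50 \left(3 - 4\right) = 1 - -50 = 1 + 50 = 51$)
$I = -3036$ ($I = \left(-66\right) 46 = -3036$)
$H - I = 51 - -3036 = 51 + 3036 = 3087$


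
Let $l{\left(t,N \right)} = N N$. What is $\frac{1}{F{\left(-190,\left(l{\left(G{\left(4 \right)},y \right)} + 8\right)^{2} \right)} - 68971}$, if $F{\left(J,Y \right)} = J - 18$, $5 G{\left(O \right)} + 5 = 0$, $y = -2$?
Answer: $- \frac{1}{69179} \approx -1.4455 \cdot 10^{-5}$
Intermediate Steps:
$G{\left(O \right)} = -1$ ($G{\left(O \right)} = -1 + \frac{1}{5} \cdot 0 = -1 + 0 = -1$)
$l{\left(t,N \right)} = N^{2}$
$F{\left(J,Y \right)} = -18 + J$
$\frac{1}{F{\left(-190,\left(l{\left(G{\left(4 \right)},y \right)} + 8\right)^{2} \right)} - 68971} = \frac{1}{\left(-18 - 190\right) - 68971} = \frac{1}{-208 - 68971} = \frac{1}{-69179} = - \frac{1}{69179}$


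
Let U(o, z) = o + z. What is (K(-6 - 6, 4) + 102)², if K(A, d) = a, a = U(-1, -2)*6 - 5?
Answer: 6241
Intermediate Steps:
a = -23 (a = (-1 - 2)*6 - 5 = -3*6 - 5 = -18 - 5 = -23)
K(A, d) = -23
(K(-6 - 6, 4) + 102)² = (-23 + 102)² = 79² = 6241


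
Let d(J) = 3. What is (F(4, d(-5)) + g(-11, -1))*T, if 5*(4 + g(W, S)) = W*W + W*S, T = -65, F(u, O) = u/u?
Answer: -1521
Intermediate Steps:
F(u, O) = 1
g(W, S) = -4 + W²/5 + S*W/5 (g(W, S) = -4 + (W*W + W*S)/5 = -4 + (W² + S*W)/5 = -4 + (W²/5 + S*W/5) = -4 + W²/5 + S*W/5)
(F(4, d(-5)) + g(-11, -1))*T = (1 + (-4 + (⅕)*(-11)² + (⅕)*(-1)*(-11)))*(-65) = (1 + (-4 + (⅕)*121 + 11/5))*(-65) = (1 + (-4 + 121/5 + 11/5))*(-65) = (1 + 112/5)*(-65) = (117/5)*(-65) = -1521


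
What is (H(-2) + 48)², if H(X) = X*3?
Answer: 1764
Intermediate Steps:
H(X) = 3*X
(H(-2) + 48)² = (3*(-2) + 48)² = (-6 + 48)² = 42² = 1764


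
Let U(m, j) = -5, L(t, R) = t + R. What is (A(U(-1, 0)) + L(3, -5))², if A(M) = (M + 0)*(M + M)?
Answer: 2304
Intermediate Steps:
L(t, R) = R + t
A(M) = 2*M² (A(M) = M*(2*M) = 2*M²)
(A(U(-1, 0)) + L(3, -5))² = (2*(-5)² + (-5 + 3))² = (2*25 - 2)² = (50 - 2)² = 48² = 2304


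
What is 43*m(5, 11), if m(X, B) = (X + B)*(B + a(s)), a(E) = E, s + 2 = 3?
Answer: 8256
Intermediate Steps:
s = 1 (s = -2 + 3 = 1)
m(X, B) = (1 + B)*(B + X) (m(X, B) = (X + B)*(B + 1) = (B + X)*(1 + B) = (1 + B)*(B + X))
43*m(5, 11) = 43*(11 + 5 + 11² + 11*5) = 43*(11 + 5 + 121 + 55) = 43*192 = 8256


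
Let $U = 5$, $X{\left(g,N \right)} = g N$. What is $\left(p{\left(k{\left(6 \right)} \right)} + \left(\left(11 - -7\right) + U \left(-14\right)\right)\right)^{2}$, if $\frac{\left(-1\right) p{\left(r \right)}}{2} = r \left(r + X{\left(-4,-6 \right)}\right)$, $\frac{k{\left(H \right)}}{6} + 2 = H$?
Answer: $5550736$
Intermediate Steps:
$X{\left(g,N \right)} = N g$
$k{\left(H \right)} = -12 + 6 H$
$p{\left(r \right)} = - 2 r \left(24 + r\right)$ ($p{\left(r \right)} = - 2 r \left(r - -24\right) = - 2 r \left(r + 24\right) = - 2 r \left(24 + r\right)$)
$\left(p{\left(k{\left(6 \right)} \right)} + \left(\left(11 - -7\right) + U \left(-14\right)\right)\right)^{2} = \left(- 2 \left(-12 + 6 \cdot 6\right) \left(24 + \left(-12 + 6 \cdot 6\right)\right) + \left(\left(11 - -7\right) + 5 \left(-14\right)\right)\right)^{2} = \left(- 2 \left(-12 + 36\right) \left(24 + \left(-12 + 36\right)\right) + \left(\left(11 + 7\right) - 70\right)\right)^{2} = \left(\left(-2\right) 24 \left(24 + 24\right) + \left(18 - 70\right)\right)^{2} = \left(\left(-2\right) 24 \cdot 48 - 52\right)^{2} = \left(-2304 - 52\right)^{2} = \left(-2356\right)^{2} = 5550736$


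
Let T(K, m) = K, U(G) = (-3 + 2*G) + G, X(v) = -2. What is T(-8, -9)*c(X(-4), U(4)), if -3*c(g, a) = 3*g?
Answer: -16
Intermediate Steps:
U(G) = -3 + 3*G
c(g, a) = -g
T(-8, -9)*c(X(-4), U(4)) = -(-8)*(-2) = -8*2 = -16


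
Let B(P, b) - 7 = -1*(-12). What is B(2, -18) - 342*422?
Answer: -144305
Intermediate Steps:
B(P, b) = 19 (B(P, b) = 7 - 1*(-12) = 7 + 12 = 19)
B(2, -18) - 342*422 = 19 - 342*422 = 19 - 144324 = -144305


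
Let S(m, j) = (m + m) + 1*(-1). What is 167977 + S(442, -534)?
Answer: 168860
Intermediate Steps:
S(m, j) = -1 + 2*m (S(m, j) = 2*m - 1 = -1 + 2*m)
167977 + S(442, -534) = 167977 + (-1 + 2*442) = 167977 + (-1 + 884) = 167977 + 883 = 168860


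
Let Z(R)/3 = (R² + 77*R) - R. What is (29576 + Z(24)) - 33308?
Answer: 3468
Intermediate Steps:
Z(R) = 3*R² + 228*R (Z(R) = 3*((R² + 77*R) - R) = 3*(R² + 76*R) = 3*R² + 228*R)
(29576 + Z(24)) - 33308 = (29576 + 3*24*(76 + 24)) - 33308 = (29576 + 3*24*100) - 33308 = (29576 + 7200) - 33308 = 36776 - 33308 = 3468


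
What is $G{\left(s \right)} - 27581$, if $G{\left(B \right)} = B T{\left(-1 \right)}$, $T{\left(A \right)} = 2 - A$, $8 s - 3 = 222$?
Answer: $- \frac{219973}{8} \approx -27497.0$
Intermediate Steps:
$s = \frac{225}{8}$ ($s = \frac{3}{8} + \frac{1}{8} \cdot 222 = \frac{3}{8} + \frac{111}{4} = \frac{225}{8} \approx 28.125$)
$G{\left(B \right)} = 3 B$ ($G{\left(B \right)} = B \left(2 - -1\right) = B \left(2 + 1\right) = B 3 = 3 B$)
$G{\left(s \right)} - 27581 = 3 \cdot \frac{225}{8} - 27581 = \frac{675}{8} - 27581 = - \frac{219973}{8}$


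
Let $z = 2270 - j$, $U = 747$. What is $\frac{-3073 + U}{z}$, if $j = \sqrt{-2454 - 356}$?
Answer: $- \frac{528002}{515571} - \frac{1163 i \sqrt{2810}}{2577855} \approx -1.0241 - 0.023915 i$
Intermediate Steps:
$j = i \sqrt{2810}$ ($j = \sqrt{-2810} = i \sqrt{2810} \approx 53.009 i$)
$z = 2270 - i \sqrt{2810} \approx 2270.0 - 53.009 i$
$\frac{-3073 + U}{z} = \frac{-3073 + 747}{2270 - i \sqrt{2810}} = - \frac{2326}{2270 - i \sqrt{2810}}$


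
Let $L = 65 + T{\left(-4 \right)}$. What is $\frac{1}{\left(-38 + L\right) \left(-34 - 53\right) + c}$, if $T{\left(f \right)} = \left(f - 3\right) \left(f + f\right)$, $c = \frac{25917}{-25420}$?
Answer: $- \frac{25420}{183583737} \approx -0.00013847$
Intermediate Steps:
$c = - \frac{25917}{25420}$ ($c = 25917 \left(- \frac{1}{25420}\right) = - \frac{25917}{25420} \approx -1.0196$)
$T{\left(f \right)} = 2 f \left(-3 + f\right)$ ($T{\left(f \right)} = \left(-3 + f\right) 2 f = 2 f \left(-3 + f\right)$)
$L = 121$ ($L = 65 + 2 \left(-4\right) \left(-3 - 4\right) = 65 + 2 \left(-4\right) \left(-7\right) = 65 + 56 = 121$)
$\frac{1}{\left(-38 + L\right) \left(-34 - 53\right) + c} = \frac{1}{\left(-38 + 121\right) \left(-34 - 53\right) - \frac{25917}{25420}} = \frac{1}{83 \left(-34 - 53\right) - \frac{25917}{25420}} = \frac{1}{83 \left(-87\right) - \frac{25917}{25420}} = \frac{1}{-7221 - \frac{25917}{25420}} = \frac{1}{- \frac{183583737}{25420}} = - \frac{25420}{183583737}$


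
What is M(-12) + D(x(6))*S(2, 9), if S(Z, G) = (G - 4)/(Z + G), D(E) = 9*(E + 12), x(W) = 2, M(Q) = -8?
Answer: 542/11 ≈ 49.273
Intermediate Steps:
D(E) = 108 + 9*E (D(E) = 9*(12 + E) = 108 + 9*E)
S(Z, G) = (-4 + G)/(G + Z)
M(-12) + D(x(6))*S(2, 9) = -8 + (108 + 9*2)*((-4 + 9)/(9 + 2)) = -8 + (108 + 18)*(5/11) = -8 + 126*((1/11)*5) = -8 + 126*(5/11) = -8 + 630/11 = 542/11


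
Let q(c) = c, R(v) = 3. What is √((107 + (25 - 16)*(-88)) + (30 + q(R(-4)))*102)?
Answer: √2681 ≈ 51.778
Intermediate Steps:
√((107 + (25 - 16)*(-88)) + (30 + q(R(-4)))*102) = √((107 + (25 - 16)*(-88)) + (30 + 3)*102) = √((107 + 9*(-88)) + 33*102) = √((107 - 792) + 3366) = √(-685 + 3366) = √2681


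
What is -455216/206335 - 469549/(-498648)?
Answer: -130108155053/102888535080 ≈ -1.2646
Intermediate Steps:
-455216/206335 - 469549/(-498648) = -455216*1/206335 - 469549*(-1/498648) = -455216/206335 + 469549/498648 = -130108155053/102888535080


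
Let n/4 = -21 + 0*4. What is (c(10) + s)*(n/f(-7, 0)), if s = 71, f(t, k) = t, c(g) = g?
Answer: 972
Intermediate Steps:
n = -84 (n = 4*(-21 + 0*4) = 4*(-21 + 0) = 4*(-21) = -84)
(c(10) + s)*(n/f(-7, 0)) = (10 + 71)*(-84/(-7)) = 81*(-84*(-1/7)) = 81*12 = 972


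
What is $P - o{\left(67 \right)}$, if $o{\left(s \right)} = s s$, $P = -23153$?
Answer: $-27642$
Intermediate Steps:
$o{\left(s \right)} = s^{2}$
$P - o{\left(67 \right)} = -23153 - 67^{2} = -23153 - 4489 = -27642$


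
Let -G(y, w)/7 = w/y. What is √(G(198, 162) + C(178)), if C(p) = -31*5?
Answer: 2*I*√4862/11 ≈ 12.678*I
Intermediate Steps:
G(y, w) = -7*w/y
C(p) = -155
√(G(198, 162) + C(178)) = √(-7*162/198 - 155) = √(-7*162*1/198 - 155) = √(-63/11 - 155) = √(-1768/11) = 2*I*√4862/11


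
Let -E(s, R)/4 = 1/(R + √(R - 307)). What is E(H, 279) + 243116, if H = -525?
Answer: 18931198688/77869 + 8*I*√7/77869 ≈ 2.4312e+5 + 0.00027182*I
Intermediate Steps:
E(s, R) = -4/(R + √(-307 + R)) (E(s, R) = -4/(R + √(R - 307)) = -4/(R + √(-307 + R)))
E(H, 279) + 243116 = -4/(279 + √(-307 + 279)) + 243116 = -4/(279 + √(-28)) + 243116 = -4/(279 + 2*I*√7) + 243116 = 243116 - 4/(279 + 2*I*√7)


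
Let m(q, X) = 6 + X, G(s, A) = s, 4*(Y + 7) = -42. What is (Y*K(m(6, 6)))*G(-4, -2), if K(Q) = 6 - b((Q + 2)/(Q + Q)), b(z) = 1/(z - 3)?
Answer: 13020/29 ≈ 448.97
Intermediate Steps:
Y = -35/2 (Y = -7 + (¼)*(-42) = -7 - 21/2 = -35/2 ≈ -17.500)
b(z) = 1/(-3 + z)
K(Q) = 6 - 1/(-3 + (2 + Q)/(2*Q)) (K(Q) = 6 - 1/(-3 + (Q + 2)/(Q + Q)) = 6 - 1/(-3 + (2 + Q)/((2*Q))) = 6 - 1/(-3 + (2 + Q)*(1/(2*Q))) = 6 - 1/(-3 + (2 + Q)/(2*Q)))
(Y*K(m(6, 6)))*G(-4, -2) = -70*(-3 + 8*(6 + 6))/(-2 + 5*(6 + 6))*(-4) = -70*(-3 + 8*12)/(-2 + 5*12)*(-4) = -70*(-3 + 96)/(-2 + 60)*(-4) = -70*93/58*(-4) = -35/2*186/29*(-4) = -3255/29*(-4) = 13020/29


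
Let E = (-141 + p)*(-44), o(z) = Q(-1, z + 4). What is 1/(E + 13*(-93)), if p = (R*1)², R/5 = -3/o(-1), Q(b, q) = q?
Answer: 1/3895 ≈ 0.00025674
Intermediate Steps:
o(z) = 4 + z (o(z) = z + 4 = 4 + z)
R = -5 (R = 5*(-3/(4 - 1)) = 5*(-3/3) = 5*(-3*⅓) = 5*(-1) = -5)
p = 25 (p = (-5*1)² = (-5)² = 25)
E = 5104 (E = (-141 + 25)*(-44) = -116*(-44) = 5104)
1/(E + 13*(-93)) = 1/(5104 + 13*(-93)) = 1/(5104 - 1209) = 1/3895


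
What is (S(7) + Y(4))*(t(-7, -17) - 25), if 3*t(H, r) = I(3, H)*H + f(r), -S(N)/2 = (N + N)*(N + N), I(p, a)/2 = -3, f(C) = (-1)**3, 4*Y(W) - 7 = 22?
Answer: 8721/2 ≈ 4360.5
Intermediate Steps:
Y(W) = 29/4 (Y(W) = 7/4 + (1/4)*22 = 7/4 + 11/2 = 29/4)
f(C) = -1
I(p, a) = -6 (I(p, a) = 2*(-3) = -6)
S(N) = -8*N**2 (S(N) = -2*(N + N)*(N + N) = -2*2*N*2*N = -8*N**2)
t(H, r) = -1/3 - 2*H (t(H, r) = (-6*H - 1)/3 = (-1 - 6*H)/3 = -1/3 - 2*H)
(S(7) + Y(4))*(t(-7, -17) - 25) = (-8*7**2 + 29/4)*((-1/3 - 2*(-7)) - 25) = (-8*49 + 29/4)*((-1/3 + 14) - 25) = (-392 + 29/4)*(41/3 - 25) = -1539/4*(-34/3) = 8721/2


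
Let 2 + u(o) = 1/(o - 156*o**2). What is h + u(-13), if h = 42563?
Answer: 1122631496/26377 ≈ 42561.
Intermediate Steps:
u(o) = -2 + 1/(o - 156*o**2)
h + u(-13) = 42563 + (-1 - 312*(-13)**2 + 2*(-13))/((-13)*(-1 + 156*(-13))) = 42563 - (-1 - 312*169 - 26)/(13*(-1 - 2028)) = 42563 - 1/13*(-1 - 52728 - 26)/(-2029) = 42563 - 1/13*(-1/2029)*(-52755) = 42563 - 52755/26377 = 1122631496/26377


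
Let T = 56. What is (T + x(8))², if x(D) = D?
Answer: 4096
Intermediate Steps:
(T + x(8))² = (56 + 8)² = 64² = 4096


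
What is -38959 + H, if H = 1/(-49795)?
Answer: -1939963406/49795 ≈ -38959.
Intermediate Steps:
H = -1/49795 ≈ -2.0082e-5
-38959 + H = -38959 - 1/49795 = -1939963406/49795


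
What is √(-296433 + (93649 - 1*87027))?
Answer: I*√289811 ≈ 538.34*I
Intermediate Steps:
√(-296433 + (93649 - 1*87027)) = √(-296433 + (93649 - 87027)) = √(-296433 + 6622) = √(-289811) = I*√289811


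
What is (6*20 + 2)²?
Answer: 14884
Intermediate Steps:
(6*20 + 2)² = (120 + 2)² = 122² = 14884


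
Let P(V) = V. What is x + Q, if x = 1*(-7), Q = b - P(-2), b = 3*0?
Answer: -5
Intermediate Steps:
b = 0
Q = 2 (Q = 0 - 1*(-2) = 0 + 2 = 2)
x = -7
x + Q = -7 + 2 = -5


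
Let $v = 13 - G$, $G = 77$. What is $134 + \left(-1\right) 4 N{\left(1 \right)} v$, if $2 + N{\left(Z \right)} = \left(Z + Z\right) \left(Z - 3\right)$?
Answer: $-1402$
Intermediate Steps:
$v = -64$ ($v = 13 - 77 = -64$)
$N{\left(Z \right)} = -2 + 2 Z \left(-3 + Z\right)$ ($N{\left(Z \right)} = -2 + \left(Z + Z\right) \left(Z - 3\right) = -2 + 2 Z \left(-3 + Z\right)$)
$134 + \left(-1\right) 4 N{\left(1 \right)} v = 134 + \left(-1\right) 4 \left(-2 - 6 + 2 \cdot 1^{2}\right) \left(-64\right) = 134 + - 4 \left(-2 - 6 + 2 \cdot 1\right) \left(-64\right) = 134 + - 4 \left(-2 - 6 + 2\right) \left(-64\right) = 134 + \left(-4\right) \left(-6\right) \left(-64\right) = 134 + 24 \left(-64\right) = 134 - 1536 = -1402$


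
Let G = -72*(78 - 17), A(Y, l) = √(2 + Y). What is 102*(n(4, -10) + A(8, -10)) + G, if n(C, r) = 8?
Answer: -3576 + 102*√10 ≈ -3253.4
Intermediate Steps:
G = -4392 (G = -72*61 = -4392)
102*(n(4, -10) + A(8, -10)) + G = 102*(8 + √(2 + 8)) - 4392 = 102*(8 + √10) - 4392 = (816 + 102*√10) - 4392 = -3576 + 102*√10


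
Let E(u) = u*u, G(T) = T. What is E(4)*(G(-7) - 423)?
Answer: -6880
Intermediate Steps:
E(u) = u²
E(4)*(G(-7) - 423) = 4²*(-7 - 423) = 16*(-430) = -6880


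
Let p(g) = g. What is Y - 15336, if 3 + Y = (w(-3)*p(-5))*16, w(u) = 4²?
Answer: -16619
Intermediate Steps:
w(u) = 16
Y = -1283 (Y = -3 + (16*(-5))*16 = -3 - 80*16 = -3 - 1280 = -1283)
Y - 15336 = -1283 - 15336 = -16619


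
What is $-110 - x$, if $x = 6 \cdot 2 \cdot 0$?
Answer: $-110$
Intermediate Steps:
$x = 0$ ($x = 12 \cdot 0 = 0$)
$-110 - x = -110 - 0 = -110 + 0 = -110$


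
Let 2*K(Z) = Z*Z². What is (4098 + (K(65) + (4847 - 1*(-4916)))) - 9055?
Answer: 284237/2 ≈ 1.4212e+5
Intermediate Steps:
K(Z) = Z³/2 (K(Z) = (Z*Z²)/2 = Z³/2)
(4098 + (K(65) + (4847 - 1*(-4916)))) - 9055 = (4098 + ((½)*65³ + (4847 - 1*(-4916)))) - 9055 = (4098 + ((½)*274625 + (4847 + 4916))) - 9055 = (4098 + (274625/2 + 9763)) - 9055 = (4098 + 294151/2) - 9055 = 302347/2 - 9055 = 284237/2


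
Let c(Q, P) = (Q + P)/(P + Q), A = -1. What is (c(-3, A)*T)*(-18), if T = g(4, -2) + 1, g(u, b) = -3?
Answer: 36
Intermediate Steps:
c(Q, P) = 1 (c(Q, P) = (P + Q)/(P + Q) = 1)
T = -2 (T = -3 + 1 = -2)
(c(-3, A)*T)*(-18) = (1*(-2))*(-18) = -2*(-18) = 36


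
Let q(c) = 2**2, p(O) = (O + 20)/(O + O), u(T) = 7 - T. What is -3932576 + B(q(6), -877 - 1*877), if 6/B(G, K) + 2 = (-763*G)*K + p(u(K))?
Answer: -74144761606843156/18853993313 ≈ -3.9326e+6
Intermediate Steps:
p(O) = (20 + O)/(2*O) (p(O) = (20 + O)/((2*O)) = (20 + O)*(1/(2*O)) = (20 + O)/(2*O))
q(c) = 4
B(G, K) = 6/(-2 + (27 - K)/(2*(7 - K)) - 763*G*K) (B(G, K) = 6/(-2 + ((-763*G)*K + (20 + (7 - K))/(2*(7 - K)))) = 6/(-2 + (-763*G*K + (27 - K)/(2*(7 - K)))) = 6/(-2 + ((27 - K)/(2*(7 - K)) - 763*G*K)) = 6/(-2 + (27 - K)/(2*(7 - K)) - 763*G*K))
-3932576 + B(q(6), -877 - 1*877) = -3932576 + 12*(7 - (-877 - 1*877))/(27 - (-877 - 1*877) + 2*(-7 + (-877 - 1*877))*(2 + 763*4*(-877 - 1*877))) = -3932576 + 12*(7 - (-877 - 877))/(27 - (-877 - 877) + 2*(-7 + (-877 - 877))*(2 + 763*4*(-877 - 877))) = -3932576 + 12*(7 - 1*(-1754))/(27 - 1*(-1754) + 2*(-7 - 1754)*(2 + 763*4*(-1754))) = -3932576 + 12*(7 + 1754)/(27 + 1754 + 2*(-1761)*(2 - 5353208)) = -3932576 + 12*1761/(27 + 1754 + 2*(-1761)*(-5353206)) = -3932576 + 12*1761/(27 + 1754 + 18853991532) = -3932576 + 12*1761/18853993313 = -3932576 + 12*(1/18853993313)*1761 = -3932576 + 21132/18853993313 = -74144761606843156/18853993313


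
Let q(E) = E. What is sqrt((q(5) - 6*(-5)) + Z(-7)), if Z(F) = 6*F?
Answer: I*sqrt(7) ≈ 2.6458*I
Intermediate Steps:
sqrt((q(5) - 6*(-5)) + Z(-7)) = sqrt((5 - 6*(-5)) + 6*(-7)) = sqrt((5 + 30) - 42) = sqrt(35 - 42) = sqrt(-7) = I*sqrt(7)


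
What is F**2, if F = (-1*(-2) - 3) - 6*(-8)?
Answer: 2209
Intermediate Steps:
F = 47 (F = (2 - 3) + 48 = -1 + 48 = 47)
F**2 = 47**2 = 2209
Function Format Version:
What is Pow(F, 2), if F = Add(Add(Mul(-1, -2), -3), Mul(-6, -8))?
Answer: 2209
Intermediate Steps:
F = 47 (F = Add(Add(2, -3), 48) = Add(-1, 48) = 47)
Pow(F, 2) = Pow(47, 2) = 2209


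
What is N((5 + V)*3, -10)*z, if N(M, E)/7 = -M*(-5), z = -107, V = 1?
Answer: -67410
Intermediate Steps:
N(M, E) = 35*M (N(M, E) = 7*(-M*(-5)) = 7*(5*M) = 35*M)
N((5 + V)*3, -10)*z = (35*((5 + 1)*3))*(-107) = (35*(6*3))*(-107) = (35*18)*(-107) = 630*(-107) = -67410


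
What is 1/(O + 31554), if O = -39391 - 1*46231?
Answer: -1/54068 ≈ -1.8495e-5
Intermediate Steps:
O = -85622 (O = -39391 - 46231 = -85622)
1/(O + 31554) = 1/(-85622 + 31554) = 1/(-54068) = -1/54068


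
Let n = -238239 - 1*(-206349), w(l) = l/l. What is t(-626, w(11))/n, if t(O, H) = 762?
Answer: -127/5315 ≈ -0.023895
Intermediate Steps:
w(l) = 1
n = -31890 (n = -238239 + 206349 = -31890)
t(-626, w(11))/n = 762/(-31890) = 762*(-1/31890) = -127/5315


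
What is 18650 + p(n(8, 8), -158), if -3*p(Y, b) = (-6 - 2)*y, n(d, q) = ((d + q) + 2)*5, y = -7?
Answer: 55894/3 ≈ 18631.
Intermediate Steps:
n(d, q) = 10 + 5*d + 5*q (n(d, q) = (2 + d + q)*5 = 10 + 5*d + 5*q)
p(Y, b) = -56/3 (p(Y, b) = -(-6 - 2)*(-7)/3 = -(-8)*(-7)/3 = -1/3*56 = -56/3)
18650 + p(n(8, 8), -158) = 18650 - 56/3 = 55894/3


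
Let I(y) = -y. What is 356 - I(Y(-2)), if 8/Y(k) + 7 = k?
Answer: 3196/9 ≈ 355.11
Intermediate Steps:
Y(k) = 8/(-7 + k)
356 - I(Y(-2)) = 356 - (-1)*8/(-7 - 2) = 356 - (-1)*8/(-9) = 356 - (-1)*8*(-⅑) = 356 - (-1)*(-8)/9 = 356 - 1*8/9 = 356 - 8/9 = 3196/9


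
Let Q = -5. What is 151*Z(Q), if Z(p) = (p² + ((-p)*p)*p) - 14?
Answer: 20536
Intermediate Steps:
Z(p) = -14 + p² - p³ (Z(p) = (p² + (-p²)*p) - 14 = (p² - p³) - 14 = -14 + p² - p³)
151*Z(Q) = 151*(-14 + (-5)² - 1*(-5)³) = 151*(-14 + 25 - 1*(-125)) = 151*(-14 + 25 + 125) = 151*136 = 20536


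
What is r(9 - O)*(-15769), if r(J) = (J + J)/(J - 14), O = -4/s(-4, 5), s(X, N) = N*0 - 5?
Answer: 1293058/29 ≈ 44588.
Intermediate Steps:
s(X, N) = -5 (s(X, N) = 0 - 5 = -5)
O = ⅘ (O = -4/(-5) = -4*(-⅕) = ⅘ ≈ 0.80000)
r(J) = 2*J/(-14 + J) (r(J) = (2*J)/(-14 + J) = 2*J/(-14 + J))
r(9 - O)*(-15769) = (2*(9 - 1*⅘)/(-14 + (9 - 1*⅘)))*(-15769) = (2*(9 - ⅘)/(-14 + (9 - ⅘)))*(-15769) = (2*(41/5)/(-14 + 41/5))*(-15769) = (2*(41/5)/(-29/5))*(-15769) = (2*(41/5)*(-5/29))*(-15769) = -82/29*(-15769) = 1293058/29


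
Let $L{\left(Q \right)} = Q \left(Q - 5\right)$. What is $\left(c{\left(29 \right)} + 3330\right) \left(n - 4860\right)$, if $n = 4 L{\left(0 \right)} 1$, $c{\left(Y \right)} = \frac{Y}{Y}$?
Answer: $-16188660$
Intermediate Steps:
$L{\left(Q \right)} = Q \left(-5 + Q\right)$
$c{\left(Y \right)} = 1$
$n = 0$ ($n = 4 \cdot 0 \left(-5 + 0\right) 1 = 4 \cdot 0 \left(-5\right) 1 = 4 \cdot 0 \cdot 1 = 0 \cdot 1 = 0$)
$\left(c{\left(29 \right)} + 3330\right) \left(n - 4860\right) = \left(1 + 3330\right) \left(0 - 4860\right) = 3331 \left(-4860\right) = -16188660$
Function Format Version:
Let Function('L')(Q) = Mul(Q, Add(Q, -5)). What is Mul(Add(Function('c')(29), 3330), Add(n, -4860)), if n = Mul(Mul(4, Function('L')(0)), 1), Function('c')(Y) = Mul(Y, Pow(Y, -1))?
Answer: -16188660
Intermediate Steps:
Function('L')(Q) = Mul(Q, Add(-5, Q))
Function('c')(Y) = 1
n = 0 (n = Mul(Mul(4, Mul(0, Add(-5, 0))), 1) = Mul(Mul(4, Mul(0, -5)), 1) = Mul(Mul(4, 0), 1) = Mul(0, 1) = 0)
Mul(Add(Function('c')(29), 3330), Add(n, -4860)) = Mul(Add(1, 3330), Add(0, -4860)) = Mul(3331, -4860) = -16188660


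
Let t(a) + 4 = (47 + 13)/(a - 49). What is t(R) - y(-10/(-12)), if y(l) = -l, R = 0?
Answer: -1291/294 ≈ -4.3912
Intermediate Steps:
t(a) = -4 + 60/(-49 + a) (t(a) = -4 + (47 + 13)/(a - 49) = -4 + 60/(-49 + a))
t(R) - y(-10/(-12)) = 4*(64 - 1*0)/(-49 + 0) - (-1)*(-10/(-12)) = 4*(64 + 0)/(-49) - (-1)*(-10*(-1/12)) = 4*(-1/49)*64 - (-1)*5/6 = -256/49 - 1*(-5/6) = -256/49 + 5/6 = -1291/294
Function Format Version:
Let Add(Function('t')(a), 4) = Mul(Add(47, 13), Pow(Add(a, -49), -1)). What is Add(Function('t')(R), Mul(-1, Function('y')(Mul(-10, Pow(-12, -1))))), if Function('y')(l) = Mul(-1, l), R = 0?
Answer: Rational(-1291, 294) ≈ -4.3912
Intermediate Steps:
Function('t')(a) = Add(-4, Mul(60, Pow(Add(-49, a), -1))) (Function('t')(a) = Add(-4, Mul(Add(47, 13), Pow(Add(a, -49), -1))) = Add(-4, Mul(60, Pow(Add(-49, a), -1))))
Add(Function('t')(R), Mul(-1, Function('y')(Mul(-10, Pow(-12, -1))))) = Add(Mul(4, Pow(Add(-49, 0), -1), Add(64, Mul(-1, 0))), Mul(-1, Mul(-1, Mul(-10, Pow(-12, -1))))) = Add(Mul(4, Pow(-49, -1), Add(64, 0)), Mul(-1, Mul(-1, Mul(-10, Rational(-1, 12))))) = Add(Mul(4, Rational(-1, 49), 64), Mul(-1, Mul(-1, Rational(5, 6)))) = Add(Rational(-256, 49), Mul(-1, Rational(-5, 6))) = Add(Rational(-256, 49), Rational(5, 6)) = Rational(-1291, 294)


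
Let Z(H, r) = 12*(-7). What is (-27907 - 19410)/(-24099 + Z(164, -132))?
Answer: 47317/24183 ≈ 1.9566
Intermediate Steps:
Z(H, r) = -84
(-27907 - 19410)/(-24099 + Z(164, -132)) = (-27907 - 19410)/(-24099 - 84) = -47317/(-24183) = -47317*(-1/24183) = 47317/24183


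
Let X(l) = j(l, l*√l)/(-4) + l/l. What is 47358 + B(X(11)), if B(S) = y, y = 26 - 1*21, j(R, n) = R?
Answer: 47363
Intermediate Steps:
X(l) = 1 - l/4 (X(l) = l/(-4) + l/l = l*(-¼) + 1 = -l/4 + 1 = 1 - l/4)
y = 5 (y = 26 - 21 = 5)
B(S) = 5
47358 + B(X(11)) = 47358 + 5 = 47363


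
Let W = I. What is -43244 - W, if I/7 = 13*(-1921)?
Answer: 131567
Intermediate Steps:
I = -174811 (I = 7*(13*(-1921)) = 7*(-24973) = -174811)
W = -174811
-43244 - W = -43244 - 1*(-174811) = -43244 + 174811 = 131567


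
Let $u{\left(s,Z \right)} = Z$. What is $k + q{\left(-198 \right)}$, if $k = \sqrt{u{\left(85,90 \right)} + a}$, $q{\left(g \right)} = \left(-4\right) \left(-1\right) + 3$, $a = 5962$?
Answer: $7 + 2 \sqrt{1513} \approx 84.795$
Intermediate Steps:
$q{\left(g \right)} = 7$ ($q{\left(g \right)} = 4 + 3 = 7$)
$k = 2 \sqrt{1513}$ ($k = \sqrt{90 + 5962} = \sqrt{6052} = 2 \sqrt{1513} \approx 77.795$)
$k + q{\left(-198 \right)} = 2 \sqrt{1513} + 7 = 7 + 2 \sqrt{1513}$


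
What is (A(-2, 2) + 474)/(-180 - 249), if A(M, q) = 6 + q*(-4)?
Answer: -472/429 ≈ -1.1002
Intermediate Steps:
A(M, q) = 6 - 4*q
(A(-2, 2) + 474)/(-180 - 249) = ((6 - 4*2) + 474)/(-180 - 249) = ((6 - 8) + 474)/(-429) = (-2 + 474)*(-1/429) = 472*(-1/429) = -472/429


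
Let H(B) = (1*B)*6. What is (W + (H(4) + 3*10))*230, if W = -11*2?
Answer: 7360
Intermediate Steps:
H(B) = 6*B (H(B) = B*6 = 6*B)
W = -22
(W + (H(4) + 3*10))*230 = (-22 + (6*4 + 3*10))*230 = (-22 + (24 + 30))*230 = (-22 + 54)*230 = 32*230 = 7360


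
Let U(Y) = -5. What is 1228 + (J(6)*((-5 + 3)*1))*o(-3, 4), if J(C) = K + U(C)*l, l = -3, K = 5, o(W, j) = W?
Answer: 1348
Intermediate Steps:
J(C) = 20 (J(C) = 5 - 5*(-3) = 5 + 15 = 20)
1228 + (J(6)*((-5 + 3)*1))*o(-3, 4) = 1228 + (20*((-5 + 3)*1))*(-3) = 1228 + (20*(-2*1))*(-3) = 1228 + (20*(-2))*(-3) = 1228 - 40*(-3) = 1228 + 120 = 1348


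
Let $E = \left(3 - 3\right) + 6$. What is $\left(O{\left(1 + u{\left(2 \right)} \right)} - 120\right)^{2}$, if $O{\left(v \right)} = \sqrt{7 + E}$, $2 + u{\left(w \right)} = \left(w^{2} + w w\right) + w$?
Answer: $\left(120 - \sqrt{13}\right)^{2} \approx 13548.0$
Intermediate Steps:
$E = 6$ ($E = 0 + 6 = 6$)
$u{\left(w \right)} = -2 + w + 2 w^{2}$ ($u{\left(w \right)} = -2 + \left(\left(w^{2} + w w\right) + w\right) = -2 + \left(\left(w^{2} + w^{2}\right) + w\right) = -2 + \left(2 w^{2} + w\right) = -2 + \left(w + 2 w^{2}\right) = -2 + w + 2 w^{2}$)
$O{\left(v \right)} = \sqrt{13}$ ($O{\left(v \right)} = \sqrt{7 + 6} = \sqrt{13}$)
$\left(O{\left(1 + u{\left(2 \right)} \right)} - 120\right)^{2} = \left(\sqrt{13} - 120\right)^{2} = \left(-120 + \sqrt{13}\right)^{2}$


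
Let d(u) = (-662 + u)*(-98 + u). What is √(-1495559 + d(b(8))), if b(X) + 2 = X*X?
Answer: I*√1473959 ≈ 1214.1*I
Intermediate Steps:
b(X) = -2 + X² (b(X) = -2 + X*X = -2 + X²)
√(-1495559 + d(b(8))) = √(-1495559 + (64876 + (-2 + 8²)² - 760*(-2 + 8²))) = √(-1495559 + (64876 + (-2 + 64)² - 760*(-2 + 64))) = √(-1495559 + (64876 + 62² - 760*62)) = √(-1495559 + (64876 + 3844 - 47120)) = √(-1495559 + 21600) = √(-1473959) = I*√1473959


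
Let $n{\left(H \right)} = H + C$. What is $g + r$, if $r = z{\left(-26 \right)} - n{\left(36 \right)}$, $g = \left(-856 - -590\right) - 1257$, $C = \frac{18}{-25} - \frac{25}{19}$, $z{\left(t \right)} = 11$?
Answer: $- \frac{734333}{475} \approx -1546.0$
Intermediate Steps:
$C = - \frac{967}{475}$ ($C = 18 \left(- \frac{1}{25}\right) - \frac{25}{19} = - \frac{18}{25} - \frac{25}{19} = - \frac{967}{475} \approx -2.0358$)
$n{\left(H \right)} = - \frac{967}{475} + H$ ($n{\left(H \right)} = H - \frac{967}{475} = - \frac{967}{475} + H$)
$g = -1523$ ($g = \left(-856 + 590\right) - 1257 = -266 - 1257 = -1523$)
$r = - \frac{10908}{475}$ ($r = 11 - \left(- \frac{967}{475} + 36\right) = 11 - \frac{16133}{475} = - \frac{10908}{475} \approx -22.964$)
$g + r = -1523 - \frac{10908}{475} = - \frac{734333}{475}$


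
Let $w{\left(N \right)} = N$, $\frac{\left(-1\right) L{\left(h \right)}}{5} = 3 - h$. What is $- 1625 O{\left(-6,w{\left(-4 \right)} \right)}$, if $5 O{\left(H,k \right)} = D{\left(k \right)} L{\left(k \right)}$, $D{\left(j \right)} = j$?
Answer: $-45500$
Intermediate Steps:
$L{\left(h \right)} = -15 + 5 h$ ($L{\left(h \right)} = - 5 \left(3 - h\right) = -15 + 5 h$)
$O{\left(H,k \right)} = \frac{k \left(-15 + 5 k\right)}{5}$
$- 1625 O{\left(-6,w{\left(-4 \right)} \right)} = - 1625 \left(- 4 \left(-3 - 4\right)\right) = - 1625 \left(\left(-4\right) \left(-7\right)\right) = \left(-1625\right) 28 = -45500$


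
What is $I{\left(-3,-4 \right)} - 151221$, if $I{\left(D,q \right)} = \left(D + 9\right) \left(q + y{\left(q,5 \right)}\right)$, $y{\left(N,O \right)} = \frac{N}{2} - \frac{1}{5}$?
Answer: $- \frac{756291}{5} \approx -1.5126 \cdot 10^{5}$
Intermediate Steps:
$y{\left(N,O \right)} = - \frac{1}{5} + \frac{N}{2}$ ($y{\left(N,O \right)} = N \frac{1}{2} - \frac{1}{5} = \frac{N}{2} - \frac{1}{5} = - \frac{1}{5} + \frac{N}{2}$)
$I{\left(D,q \right)} = \left(9 + D\right) \left(- \frac{1}{5} + \frac{3 q}{2}\right)$ ($I{\left(D,q \right)} = \left(D + 9\right) \left(q + \left(- \frac{1}{5} + \frac{q}{2}\right)\right) = \left(9 + D\right) \left(- \frac{1}{5} + \frac{3 q}{2}\right)$)
$I{\left(-3,-4 \right)} - 151221 = \left(- \frac{9}{5} - - \frac{3}{5} + \frac{27}{2} \left(-4\right) + \frac{3}{2} \left(-3\right) \left(-4\right)\right) - 151221 = \left(- \frac{9}{5} + \frac{3}{5} - 54 + 18\right) - 151221 = - \frac{186}{5} - 151221 = - \frac{756291}{5}$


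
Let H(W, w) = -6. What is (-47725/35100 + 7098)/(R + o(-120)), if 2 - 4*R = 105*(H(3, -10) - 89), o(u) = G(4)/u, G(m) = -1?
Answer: 99636830/35019387 ≈ 2.8452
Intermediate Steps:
o(u) = -1/u
R = 9977/4 (R = 1/2 - 105*(-6 - 89)/4 = 1/2 - 105*(-95)/4 = 1/2 - 1/4*(-9975) = 1/2 + 9975/4 = 9977/4 ≈ 2494.3)
(-47725/35100 + 7098)/(R + o(-120)) = (-47725/35100 + 7098)/(9977/4 - 1/(-120)) = (-47725*1/35100 + 7098)/(9977/4 - 1*(-1/120)) = (-1909/1404 + 7098)/(9977/4 + 1/120) = 9963683/(1404*(299311/120)) = (9963683/1404)*(120/299311) = 99636830/35019387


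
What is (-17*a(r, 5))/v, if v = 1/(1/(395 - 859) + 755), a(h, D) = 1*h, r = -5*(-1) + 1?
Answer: -17866269/232 ≈ -77010.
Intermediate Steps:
r = 6 (r = 5 + 1 = 6)
a(h, D) = h
v = 464/350319 (v = 1/(1/(-464) + 755) = 1/(-1/464 + 755) = 1/(350319/464) = 464/350319 ≈ 0.0013245)
(-17*a(r, 5))/v = (-17*6)/(464/350319) = -102*350319/464 = -17866269/232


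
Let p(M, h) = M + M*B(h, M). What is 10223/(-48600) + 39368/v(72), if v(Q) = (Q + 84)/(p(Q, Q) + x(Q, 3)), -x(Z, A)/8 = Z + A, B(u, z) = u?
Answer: 742354369501/631800 ≈ 1.1750e+6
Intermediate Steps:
x(Z, A) = -8*A - 8*Z (x(Z, A) = -8*(Z + A) = -8*(A + Z) = -8*A - 8*Z)
p(M, h) = M + M*h
v(Q) = (84 + Q)/(-24 - 8*Q + Q*(1 + Q)) (v(Q) = (Q + 84)/(Q*(1 + Q) + (-8*3 - 8*Q)) = (84 + Q)/(Q*(1 + Q) + (-24 - 8*Q)) = (84 + Q)/(-24 - 8*Q + Q*(1 + Q)))
10223/(-48600) + 39368/v(72) = 10223/(-48600) + 39368/(((84 + 72)/(-24 + 72**2 - 7*72))) = 10223*(-1/48600) + 39368/((156/(-24 + 5184 - 504))) = -10223/48600 + 39368/((156/4656)) = -10223/48600 + 39368/(((1/4656)*156)) = -10223/48600 + 39368/(13/388) = -10223/48600 + 39368*(388/13) = -10223/48600 + 15274784/13 = 742354369501/631800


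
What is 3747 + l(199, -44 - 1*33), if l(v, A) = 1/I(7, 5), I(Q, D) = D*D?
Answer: 93676/25 ≈ 3747.0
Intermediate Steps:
I(Q, D) = D²
l(v, A) = 1/25 (l(v, A) = 1/(5²) = 1/25)
3747 + l(199, -44 - 1*33) = 3747 + 1/25 = 93676/25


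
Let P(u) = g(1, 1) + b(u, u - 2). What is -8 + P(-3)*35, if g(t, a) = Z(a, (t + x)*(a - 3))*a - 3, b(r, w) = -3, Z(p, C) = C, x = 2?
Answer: -428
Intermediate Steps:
g(t, a) = -3 + a*(-3 + a)*(2 + t) (g(t, a) = ((t + 2)*(a - 3))*a - 3 = ((2 + t)*(-3 + a))*a - 3 = ((-3 + a)*(2 + t))*a - 3 = a*(-3 + a)*(2 + t) - 3 = -3 + a*(-3 + a)*(2 + t))
P(u) = -12 (P(u) = (-3 + 1*(-6 - 3*1 + 2*1 + 1*1)) - 3 = (-3 + 1*(-6 - 3 + 2 + 1)) - 3 = (-3 + 1*(-6)) - 3 = (-3 - 6) - 3 = -9 - 3 = -12)
-8 + P(-3)*35 = -8 - 12*35 = -8 - 420 = -428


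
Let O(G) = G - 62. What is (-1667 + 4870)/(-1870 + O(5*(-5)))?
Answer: -3203/1957 ≈ -1.6367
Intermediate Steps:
O(G) = -62 + G
(-1667 + 4870)/(-1870 + O(5*(-5))) = (-1667 + 4870)/(-1870 + (-62 + 5*(-5))) = 3203/(-1870 + (-62 - 25)) = 3203/(-1870 - 87) = 3203/(-1957) = 3203*(-1/1957) = -3203/1957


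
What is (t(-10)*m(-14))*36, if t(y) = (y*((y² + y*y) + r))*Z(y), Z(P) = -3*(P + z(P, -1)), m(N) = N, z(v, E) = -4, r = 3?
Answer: 42971040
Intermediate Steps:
Z(P) = 12 - 3*P (Z(P) = -3*(P - 4) = -3*(-4 + P) = 12 - 3*P)
t(y) = y*(3 + 2*y²)*(12 - 3*y) (t(y) = (y*((y² + y*y) + 3))*(12 - 3*y) = (y*((y² + y²) + 3))*(12 - 3*y) = (y*(2*y² + 3))*(12 - 3*y) = (y*(3 + 2*y²))*(12 - 3*y) = y*(3 + 2*y²)*(12 - 3*y))
(t(-10)*m(-14))*36 = (-3*(-10)*(-4 - 10)*(3 + 2*(-10)²)*(-14))*36 = (-3*(-10)*(-14)*(3 + 2*100)*(-14))*36 = (-3*(-10)*(-14)*(3 + 200)*(-14))*36 = (-3*(-10)*(-14)*203*(-14))*36 = -85260*(-14)*36 = 1193640*36 = 42971040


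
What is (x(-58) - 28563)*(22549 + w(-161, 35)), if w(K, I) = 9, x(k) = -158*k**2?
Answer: -12634171850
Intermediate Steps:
(x(-58) - 28563)*(22549 + w(-161, 35)) = (-158*(-58)**2 - 28563)*(22549 + 9) = (-158*3364 - 28563)*22558 = (-531512 - 28563)*22558 = -560075*22558 = -12634171850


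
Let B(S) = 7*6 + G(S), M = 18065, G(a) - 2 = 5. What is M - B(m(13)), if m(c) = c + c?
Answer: 18016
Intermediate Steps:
m(c) = 2*c
G(a) = 7 (G(a) = 2 + 5 = 7)
B(S) = 49 (B(S) = 7*6 + 7 = 42 + 7 = 49)
M - B(m(13)) = 18065 - 1*49 = 18065 - 49 = 18016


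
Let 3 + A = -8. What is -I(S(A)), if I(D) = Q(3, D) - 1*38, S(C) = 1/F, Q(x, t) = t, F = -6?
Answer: 229/6 ≈ 38.167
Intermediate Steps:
A = -11 (A = -3 - 8 = -11)
S(C) = -1/6 (S(C) = 1/(-6) = -1/6)
I(D) = -38 + D (I(D) = D - 1*38 = D - 38 = -38 + D)
-I(S(A)) = -(-38 - 1/6) = -1*(-229/6) = 229/6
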